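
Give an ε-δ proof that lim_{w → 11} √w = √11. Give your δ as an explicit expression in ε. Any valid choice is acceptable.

Let ε > 0 be given. We want δ > 0 such that 0 < |w − 11| < δ implies |√w − √11| < ε.
Multiplying by the conjugate, |√w − √11| = |w − 11|/(√w + √11).
Restrict δ ≤ 11 so that |w − 11| < 11 forces w > 0, and then √w + √11 > √11.
Hence |√w − √11| < |w − 11|/√11, which is < ε once |w − 11| < √11·ε.
Take δ = min(11, √11·ε). If 0 < |w − 11| < δ then w > 0 and |√w − √11| < |w − 11|/√11 < ε.

δ = min(11, √11·ε)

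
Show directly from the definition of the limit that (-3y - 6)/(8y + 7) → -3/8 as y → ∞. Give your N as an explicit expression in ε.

N = (27/64)/ε

Fix ε > 0. We seek N > 0 such that y > N implies |(-3y - 6)/(8y + 7) + 3/8| < ε.
(-3y - 6)/(8y + 7) + 3/8 = (8(-3y - 6) − (-3)(8y + 7)) / (8(8y + 7)) = -27/(8(8y + 7)).
For y > 0 we have 8y + 7 > 8y, so |(-3y - 6)/(8y + 7) + 3/8| = 27/(8(8y + 7)) < 27/(8·8y) = (27/64)/y.
Thus |(-3y - 6)/(8y + 7) + 3/8| < ε whenever y > (27/64)/ε.
Take N = (27/64)/ε. If y > N then |(-3y - 6)/(8y + 7) + 3/8| < (27/64)/y < ε.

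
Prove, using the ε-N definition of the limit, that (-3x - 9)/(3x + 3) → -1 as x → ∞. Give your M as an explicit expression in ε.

M = 2/ε

Suppose ε > 0. We seek M > 0 such that x > M implies |(-3x - 9)/(3x + 3) + 1| < ε.
(-3x - 9)/(3x + 3) + 1 = (3(-3x - 9) − (-3)(3x + 3)) / (3(3x + 3)) = -18/(3(3x + 3)).
For x > 0 we have 3x + 3 > 3x, so |(-3x - 9)/(3x + 3) + 1| = 18/(3(3x + 3)) < 18/(3·3x) = 2/x.
Thus |(-3x - 9)/(3x + 3) + 1| < ε whenever x > 2/ε.
Take M = 2/ε. If x > M then |(-3x - 9)/(3x + 3) + 1| < 2/x < ε.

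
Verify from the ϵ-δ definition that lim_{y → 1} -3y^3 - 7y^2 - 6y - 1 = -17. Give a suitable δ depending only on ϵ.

Suppose ϵ > 0. We want δ > 0 such that 0 < |y − 1| < δ implies |(-3y^3 - 7y^2 - 6y - 1) + 17| < ϵ.
(-3y^3 - 7y^2 - 6y - 1) + 17 = -3y^3 - 7y^2 - 6y + 16 = (y − 1)(-3y^2 - 10y - 16).
So |(-3y^3 - 7y^2 - 6y - 1) + 17| = |y − 1|·|-3y^2 - 10y - 16|.
Assume first that |y − 1| < 1, so |y| < 2. Then |-3y^2 - 10y - 16| ≤ 3·2^2 + 10·2 + 16 = 48.
Hence |(-3y^3 - 7y^2 - 6y - 1) + 17| ≤ 48|y − 1| < ϵ provided |y − 1| < ϵ/48.
Choosing δ = min(1, ϵ/48) ensures both conditions, hence |(-3y^3 - 7y^2 - 6y - 1) + 17| < ϵ.

δ = min(1, ϵ/48)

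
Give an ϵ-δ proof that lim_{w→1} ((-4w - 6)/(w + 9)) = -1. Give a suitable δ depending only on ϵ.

δ = min(5, (5/3)ϵ)

Let ϵ > 0 be given. We want δ > 0 with 0 < |w − 1| < δ ⇒ |(-4w - 6)/(w + 9) + 1| < ϵ.
Combining over a common denominator, (-4w - 6)/(w + 9) + 1 = [(-4w - 6)·10 − (-10)·(w + 9)] / [10·(w + 9)] = -30(w − 1) / (10(w + 9)).
So |(-4w - 6)/(w + 9) + 1| = 30|w − 1| / (10·|w + 9|).
Restrict δ ≤ 5. Then |w − 1| < 5 gives |w + 9| = |(w − 1) + 10| ≥ 10 − 5 = 5.
Hence |(-4w - 6)/(w + 9) + 1| < 30|w − 1|/(10·5) = (3/5)|w − 1|, which is < ϵ once |w − 1| < (5/3)ϵ.
Take δ = min(5, (5/3)ϵ). Then 0 < |w − 1| < δ forces both bounds, so |(-4w - 6)/(w + 9) + 1| < ϵ.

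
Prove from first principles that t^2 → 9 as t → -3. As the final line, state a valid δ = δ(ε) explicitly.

δ = min(2, ε/8)

Let ε > 0. We seek δ > 0 with 0 < |t + 3| < δ ⇒ |t^2 − 9| < ε.
Factor: t^2 − 9 = (t + 3)(t - 3), so |t^2 − 9| = |t + 3|·|t - 3|.
Restrict δ ≤ 2. Then |t + 3| < 2 gives |t| < 5, so by the triangle inequality |t - 3| ≤ 5 + 3 = 8.
Hence |t^2 − 9| ≤ 8|t + 3|, which is < ε once |t + 3| < ε/8.
Take δ = min(2, ε/8). If 0 < |t + 3| < δ then both bounds hold and |t^2 − 9| ≤ 8|t + 3| < 8·(ε/8) = ε.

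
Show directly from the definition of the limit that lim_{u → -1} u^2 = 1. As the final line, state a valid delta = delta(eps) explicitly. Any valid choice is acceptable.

delta = min(1, eps/3)

Let eps > 0 be given. We seek delta > 0 with 0 < |u + 1| < delta ⇒ |u^2 − 1| < eps.
Factor: u^2 − 1 = (u + 1)(u - 1), so |u^2 − 1| = |u + 1|·|u - 1|.
Impose delta ≤ 1 so that |u| < 2; then |u - 1| ≤ 3.
Hence |u^2 − 1| ≤ 3|u + 1|, which is < eps once |u + 1| < eps/3.
Take delta = min(1, eps/3). If 0 < |u + 1| < delta then both bounds hold and |u^2 − 1| ≤ 3|u + 1| < 3·(eps/3) = eps.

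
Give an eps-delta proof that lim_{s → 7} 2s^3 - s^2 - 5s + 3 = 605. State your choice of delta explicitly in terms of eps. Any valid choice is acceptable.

Suppose eps > 0. We want delta > 0 such that 0 < |s − 7| < delta implies |(2s^3 - s^2 - 5s + 3) − 605| < eps.
(2s^3 - s^2 - 5s + 3) − 605 = 2s^3 - s^2 - 5s - 602 = (s − 7)(2s^2 + 13s + 86).
So |(2s^3 - s^2 - 5s + 3) − 605| = |s − 7|·|2s^2 + 13s + 86|.
Require delta ≤ 1. Then |s − 7| < 1 gives |s| < 8, and by the triangle inequality |2s^2 + 13s + 86| ≤ 2·8^2 + 13·8 + 86 = 318.
Hence |(2s^3 - s^2 - 5s + 3) − 605| ≤ 318|s − 7| < eps provided |s − 7| < eps/318.
Take delta = min(1, eps/318). Then 0 < |s − 7| < delta gives both |s − 7| < 1 and |s − 7| < eps/318, so |(2s^3 - s^2 - 5s + 3) − 605| < eps.

delta = min(1, eps/318)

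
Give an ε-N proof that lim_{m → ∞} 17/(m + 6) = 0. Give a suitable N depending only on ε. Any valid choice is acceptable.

N = 17/ε

Fix ε > 0. For m ≥ 1, |17/(m + 6) − 0| = 17/(m + 6) ≤ 17/m.
We need 17/m < ε, i.e. m > 17/ε.
Take N = 17/ε. If m > N then |17/(m + 6)| ≤ 17/m < ε.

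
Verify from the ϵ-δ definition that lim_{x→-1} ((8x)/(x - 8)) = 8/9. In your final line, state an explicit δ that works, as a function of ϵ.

Fix ϵ > 0. We want δ > 0 with 0 < |x + 1| < δ ⇒ |(8x)/(x - 8) − (8/9)| < ϵ.
Combining over a common denominator, (8x)/(x - 8) − (8/9) = [(8x)·(-9) − (-8)·(x - 8)] / [(-9)·(x - 8)] = -64(x + 1) / ((-9)(x - 8)).
So |(8x)/(x - 8) − (8/9)| = 64|x + 1| / (9·|x − 8|).
Restrict δ ≤ 9/2. Then |x + 1| < 9/2 gives |x − 8| = |(x + 1) + (-9)| ≥ 9 − 9/2 = 9/2.
Hence |(8x)/(x - 8) − (8/9)| < 64|x + 1|/(9·(9/2)) = (128/81)|x + 1|, which is < ϵ once |x + 1| < (81/128)ϵ.
Take δ = min(9/2, (81/128)ϵ). Then 0 < |x + 1| < δ forces both bounds, so |(8x)/(x - 8) − (8/9)| < ϵ.

δ = min(9/2, (81/128)ϵ)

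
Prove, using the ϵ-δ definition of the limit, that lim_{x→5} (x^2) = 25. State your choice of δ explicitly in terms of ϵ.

δ = min(1, ϵ/11)

Suppose ϵ > 0. We seek δ > 0 with 0 < |x − 5| < δ ⇒ |x^2 − 25| < ϵ.
Factor: x^2 − 25 = (x − 5)(x + 5), so |x^2 − 25| = |x − 5|·|x + 5|.
Restrict δ ≤ 1. Then |x − 5| < 1 gives |x| < 6, so by the triangle inequality |x + 5| ≤ 6 + 5 = 11.
Hence |x^2 − 25| ≤ 11|x − 5|, which is < ϵ once |x − 5| < ϵ/11.
Take δ = min(1, ϵ/11). If 0 < |x − 5| < δ then both bounds hold and |x^2 − 25| ≤ 11|x − 5| < 11·(ϵ/11) = ϵ.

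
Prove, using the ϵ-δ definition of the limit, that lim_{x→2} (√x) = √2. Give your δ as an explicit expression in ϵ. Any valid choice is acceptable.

δ = min(2, √2·ϵ)

Let ϵ > 0. We want δ > 0 such that 0 < |x − 2| < δ implies |√x − √2| < ϵ.
Multiplying by the conjugate, |√x − √2| = |x − 2|/(√x + √2).
Restrict δ ≤ 2 so that |x − 2| < 2 forces x > 0, and then √x + √2 > √2.
Hence |√x − √2| < |x − 2|/√2, which is < ϵ once |x − 2| < √2·ϵ.
Take δ = min(2, √2·ϵ). If 0 < |x − 2| < δ then x > 0 and |√x − √2| < |x − 2|/√2 < ϵ.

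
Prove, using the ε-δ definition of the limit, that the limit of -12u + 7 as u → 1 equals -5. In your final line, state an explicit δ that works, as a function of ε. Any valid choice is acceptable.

δ = ε/12

Fix ε > 0. We need δ > 0 so that 0 < |u − 1| < δ implies |(-12u + 7) + 5| < ε.
|(-12u + 7) + 5| = |-12u + 12| = 12|u − 1|.
So 12|u − 1| < ε exactly when |u − 1| < ε/12.
Take δ = ε/12. If 0 < |u − 1| < δ then |(-12u + 7) + 5| = 12|u − 1| < 12·(ε/12) = ε.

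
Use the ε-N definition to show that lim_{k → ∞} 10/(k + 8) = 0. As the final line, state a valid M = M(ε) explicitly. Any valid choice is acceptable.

M = 10/ε

Let ε > 0. For k ≥ 1, |10/(k + 8) − 0| = 10/(k + 8) ≤ 10/k.
We need 10/k < ε, i.e. k > 10/ε.
Take M = 10/ε. If k > M then |10/(k + 8)| ≤ 10/k < ε.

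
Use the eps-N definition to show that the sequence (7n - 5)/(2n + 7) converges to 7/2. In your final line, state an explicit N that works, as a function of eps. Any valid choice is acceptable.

N = (59/4)/eps

Let eps > 0 be given. For n ≥ 1, |(7n - 5)/(2n + 7) − (7/2)| = |-59|/(2(2n + 7)) = 59/(2(2n + 7)).
Since 2n + 7 ≥ 2n for n ≥ 1, this is ≤ 59/(2·2n) = (59/4)/n.
So |(7n - 5)/(2n + 7) − (7/2)| < eps whenever n > (59/4)/eps.
Take N = (59/4)/eps. If n > N then |(7n - 5)/(2n + 7) − (7/2)| ≤ (59/4)/n < eps.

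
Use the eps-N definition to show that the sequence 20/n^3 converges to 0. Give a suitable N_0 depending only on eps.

Suppose eps > 0. For n ≥ 1, |20/n^3 − 0| = 20/n^3.
20/n^3 < eps ⇔ n^3 > 20/eps ⇔ n > (20/eps)^{1/3}.
Take N_0 = (20/eps)^{1/3}. Then n > N_0 implies 20/n^3 < eps.

N_0 = (20/eps)^{1/3}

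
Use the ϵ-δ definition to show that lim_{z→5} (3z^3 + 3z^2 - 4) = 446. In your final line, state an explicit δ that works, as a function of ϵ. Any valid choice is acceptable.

Suppose ϵ > 0. We want δ > 0 such that 0 < |z − 5| < δ implies |(3z^3 + 3z^2 - 4) − 446| < ϵ.
(3z^3 + 3z^2 - 4) − 446 = 3z^3 + 3z^2 - 450 = (z − 5)(3z^2 + 18z + 90).
So |(3z^3 + 3z^2 - 4) − 446| = |z − 5|·|3z^2 + 18z + 90|.
Assume first that |z − 5| < 1, so |z| < 6. Then |3z^2 + 18z + 90| ≤ 3·6^2 + 18·6 + 90 = 306.
Hence |(3z^3 + 3z^2 - 4) − 446| ≤ 306|z − 5| < ϵ provided |z − 5| < ϵ/306.
Choosing δ = min(1, ϵ/306) ensures both conditions, hence |(3z^3 + 3z^2 - 4) − 446| < ϵ.

δ = min(1, ϵ/306)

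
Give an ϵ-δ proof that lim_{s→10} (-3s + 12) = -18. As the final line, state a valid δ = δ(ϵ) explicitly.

Let ϵ > 0. We need δ > 0 so that 0 < |s − 10| < δ implies |(-3s + 12) + 18| < ϵ.
Since (-3s + 12) + 18 = -3(s − 10), we have |(-3s + 12) + 18| = 3|s − 10|.
Thus it suffices that |s − 10| < ϵ/3.
Take δ = ϵ/3. If 0 < |s − 10| < δ then |(-3s + 12) + 18| = 3|s − 10| < 3·(ϵ/3) = ϵ.

δ = ϵ/3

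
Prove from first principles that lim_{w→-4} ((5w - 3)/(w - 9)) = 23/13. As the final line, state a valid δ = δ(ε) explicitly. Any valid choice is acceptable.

δ = min(13/2, (169/84)ε)

Suppose ε > 0. We want δ > 0 with 0 < |w + 4| < δ ⇒ |(5w - 3)/(w - 9) − (23/13)| < ε.
Combining over a common denominator, (5w - 3)/(w - 9) − (23/13) = [(5w - 3)·(-13) − (-23)·(w - 9)] / [(-13)·(w - 9)] = -42(w + 4) / ((-13)(w - 9)).
So |(5w - 3)/(w - 9) − (23/13)| = 42|w + 4| / (13·|w − 9|).
Require δ ≤ 13/2, so |w − 9| ≥ |-13| − |w + 4| > 13 − 13/2 = 13/2.
Hence |(5w - 3)/(w - 9) − (23/13)| < 42|w + 4|/(13·(13/2)) = (84/169)|w + 4|, which is < ε once |w + 4| < (169/84)ε.
Take δ = min(13/2, (169/84)ε). Then 0 < |w + 4| < δ forces both bounds, so |(5w - 3)/(w - 9) − (23/13)| < ε.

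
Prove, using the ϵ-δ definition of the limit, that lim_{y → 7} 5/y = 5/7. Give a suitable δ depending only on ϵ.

Let ϵ > 0. We seek δ > 0 such that 0 < |y − 7| < δ implies |5/y − (5/7)| < ϵ.
|5/y − (5/7)| = 5·|7 − y|/(7·|y|) = 5|y − 7|/(7|y|).
Require δ ≤ 7/2 so that |y| > 7 − 7/2 = 7/2, hence 7|y| > 49/2.
Then |5/y − (5/7)| < 5|y − 7|/(49/2), which is < ϵ when |y − 7| < (49/10)ϵ.
Take δ = min(7/2, (49/10)ϵ). Then 0 < |y − 7| < δ gives both |y − 7| < 7/2 and |y − 7| < (49/10)ϵ, so |5/y − (5/7)| < ϵ.

δ = min(7/2, (49/10)ϵ)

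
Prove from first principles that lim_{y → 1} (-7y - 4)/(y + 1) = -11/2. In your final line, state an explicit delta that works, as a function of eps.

delta = min(1, (2/3)eps)

Let eps > 0 be given. We want delta > 0 with 0 < |y − 1| < delta ⇒ |(-7y - 4)/(y + 1) + 11/2| < eps.
Combining over a common denominator, (-7y - 4)/(y + 1) + 11/2 = [(-7y - 4)·2 − (-11)·(y + 1)] / [2·(y + 1)] = -3(y − 1) / (2(y + 1)).
So |(-7y - 4)/(y + 1) + 11/2| = 3|y − 1| / (2·|y + 1|).
Require delta ≤ 1, so |y + 1| ≥ |2| − |y − 1| > 2 − 1 = 1.
Hence |(-7y - 4)/(y + 1) + 11/2| < 3|y − 1|/(2·1) = (3/2)|y − 1|, which is < eps once |y − 1| < (2/3)eps.
Take delta = min(1, (2/3)eps). Then 0 < |y − 1| < delta forces both bounds, so |(-7y - 4)/(y + 1) + 11/2| < eps.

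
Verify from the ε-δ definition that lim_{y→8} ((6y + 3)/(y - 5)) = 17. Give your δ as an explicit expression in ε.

Let ε > 0. We want δ > 0 with 0 < |y − 8| < δ ⇒ |(6y + 3)/(y - 5) − 17| < ε.
Combining over a common denominator, (6y + 3)/(y - 5) − 17 = [(6y + 3)·3 − 51·(y - 5)] / [3·(y - 5)] = -33(y − 8) / (3(y - 5)).
So |(6y + 3)/(y - 5) − 17| = 33|y − 8| / (3·|y − 5|).
Restrict δ ≤ 3/2. Then |y − 8| < 3/2 gives |y − 5| = |(y − 8) + 3| ≥ 3 − 3/2 = 3/2.
Hence |(6y + 3)/(y - 5) − 17| < 33|y − 8|/(3·(3/2)) = (22/3)|y − 8|, which is < ε once |y − 8| < (3/22)ε.
Take δ = min(3/2, (3/22)ε). Then 0 < |y − 8| < δ forces both bounds, so |(6y + 3)/(y - 5) − 17| < ε.

δ = min(3/2, (3/22)ε)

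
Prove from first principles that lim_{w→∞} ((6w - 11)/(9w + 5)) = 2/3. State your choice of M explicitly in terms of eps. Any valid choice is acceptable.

M = (43/27)/eps

Let eps > 0 be given. We seek M > 0 such that w > M implies |(6w - 11)/(9w + 5) − (2/3)| < eps.
(6w - 11)/(9w + 5) − (2/3) = (9(6w - 11) − 6(9w + 5)) / (9(9w + 5)) = -129/(9(9w + 5)).
For w > 0 we have 9w + 5 > 9w, so |(6w - 11)/(9w + 5) − (2/3)| = 129/(9(9w + 5)) < 129/(9·9w) = (43/27)/w.
Thus |(6w - 11)/(9w + 5) − (2/3)| < eps whenever w > (43/27)/eps.
Take M = (43/27)/eps. If w > M then |(6w - 11)/(9w + 5) − (2/3)| < (43/27)/w < eps.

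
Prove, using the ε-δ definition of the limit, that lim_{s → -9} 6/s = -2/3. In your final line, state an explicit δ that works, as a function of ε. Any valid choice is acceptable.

Let ε > 0. We seek δ > 0 such that 0 < |s + 9| < δ implies |6/s + 2/3| < ε.
|6/s + 2/3| = 6·|-9 − s|/(9·|s|) = 6|s + 9|/(9|s|).
Restrict δ ≤ 9/2. Then |s + 9| < 9/2 gives |s| > 9/2, so 9|s| > 81/2.
Then |6/s + 2/3| < 6|s + 9|/(81/2), which is < ε when |s + 9| < (27/4)ε.
Take δ = min(9/2, (27/4)ε). Then 0 < |s + 9| < δ gives both |s + 9| < 9/2 and |s + 9| < (27/4)ε, so |6/s + 2/3| < ε.

δ = min(9/2, (27/4)ε)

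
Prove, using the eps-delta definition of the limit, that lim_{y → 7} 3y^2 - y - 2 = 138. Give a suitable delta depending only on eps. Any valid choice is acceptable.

delta = min(2, eps/47)

Fix eps > 0. We want delta > 0 such that 0 < |y − 7| < delta implies |(3y^2 - y - 2) − 138| < eps.
(3y^2 - y - 2) − 138 = 3y^2 - y - 140 = (y − 7)(3y + 20).
So |(3y^2 - y - 2) − 138| = |y − 7|·|3y + 20|.
Assume first that |y − 7| < 2, so |y| < 9. Then |3y + 20| ≤ 3·9 + 20 = 47.
Hence |(3y^2 - y - 2) − 138| ≤ 47|y − 7| < eps provided |y − 7| < eps/47.
Take delta = min(2, eps/47). Then 0 < |y − 7| < delta gives both |y − 7| < 2 and |y − 7| < eps/47, so |(3y^2 - y - 2) − 138| < eps.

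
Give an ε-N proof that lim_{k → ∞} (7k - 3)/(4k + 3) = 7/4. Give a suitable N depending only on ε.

Suppose ε > 0. For k ≥ 1, |(7k - 3)/(4k + 3) − (7/4)| = |-33|/(4(4k + 3)) = 33/(4(4k + 3)).
Since 4k + 3 ≥ 4k for k ≥ 1, this is ≤ 33/(4·4k) = (33/16)/k.
So |(7k - 3)/(4k + 3) − (7/4)| < ε whenever k > (33/16)/ε.
Take N = (33/16)/ε. If k > N then |(7k - 3)/(4k + 3) − (7/4)| ≤ (33/16)/k < ε.

N = (33/16)/ε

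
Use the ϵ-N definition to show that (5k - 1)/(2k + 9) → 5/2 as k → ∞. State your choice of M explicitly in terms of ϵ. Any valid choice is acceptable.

Fix ϵ > 0. For k ≥ 1, |(5k - 1)/(2k + 9) − (5/2)| = |-47|/(2(2k + 9)) = 47/(2(2k + 9)).
Since 2k + 9 ≥ 2k for k ≥ 1, this is ≤ 47/(2·2k) = (47/4)/k.
So |(5k - 1)/(2k + 9) − (5/2)| < ϵ whenever k > (47/4)/ϵ.
Take M = (47/4)/ϵ. If k > M then |(5k - 1)/(2k + 9) − (5/2)| ≤ (47/4)/k < ϵ.

M = (47/4)/ϵ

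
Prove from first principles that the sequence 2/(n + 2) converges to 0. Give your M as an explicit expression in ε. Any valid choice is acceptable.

Let ε > 0 be given. For n ≥ 1, |2/(n + 2) − 0| = 2/(n + 2) ≤ 2/n.
We need 2/n < ε, i.e. n > 2/ε.
Take M = 2/ε. If n > M then |2/(n + 2)| ≤ 2/n < ε.

M = 2/ε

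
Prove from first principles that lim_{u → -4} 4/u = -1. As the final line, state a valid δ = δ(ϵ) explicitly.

δ = min(2, 2ϵ)

Fix ϵ > 0. We seek δ > 0 such that 0 < |u + 4| < δ implies |4/u + 1| < ϵ.
|4/u + 1| = 4·|-4 − u|/(4·|u|) = 4|u + 4|/(4|u|).
Restrict δ ≤ 2. Then |u + 4| < 2 gives |u| > 2, so 4|u| > 8.
Then |4/u + 1| < 4|u + 4|/8, which is < ϵ when |u + 4| < 2ϵ.
Take δ = min(2, 2ϵ). Then 0 < |u + 4| < δ gives both |u + 4| < 2 and |u + 4| < 2ϵ, so |4/u + 1| < ϵ.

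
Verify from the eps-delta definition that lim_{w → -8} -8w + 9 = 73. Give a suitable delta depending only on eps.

delta = eps/8

Fix eps > 0. We need delta > 0 so that 0 < |w + 8| < delta implies |(-8w + 9) − 73| < eps.
|(-8w + 9) − 73| = |-8w - 64| = 8|w + 8|.
Thus it suffices that |w + 8| < eps/8.
Choosing delta = eps/8 gives |(-8w + 9) − 73| = 8|w + 8| < eps whenever |w + 8| < delta.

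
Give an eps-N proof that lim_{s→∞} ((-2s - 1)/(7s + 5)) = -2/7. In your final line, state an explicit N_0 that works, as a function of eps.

N_0 = (3/49)/eps

Suppose eps > 0. We seek N_0 > 0 such that s > N_0 implies |(-2s - 1)/(7s + 5) + 2/7| < eps.
(-2s - 1)/(7s + 5) + 2/7 = (7(-2s - 1) − (-2)(7s + 5)) / (7(7s + 5)) = 3/(7(7s + 5)).
For s > 0 we have 7s + 5 > 7s, so |(-2s - 1)/(7s + 5) + 2/7| = 3/(7(7s + 5)) < 3/(7·7s) = (3/49)/s.
Thus |(-2s - 1)/(7s + 5) + 2/7| < eps whenever s > (3/49)/eps.
Take N_0 = (3/49)/eps. If s > N_0 then |(-2s - 1)/(7s + 5) + 2/7| < (3/49)/s < eps.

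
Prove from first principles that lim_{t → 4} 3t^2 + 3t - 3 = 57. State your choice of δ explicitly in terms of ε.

Fix ε > 0. We want δ > 0 such that 0 < |t − 4| < δ implies |(3t^2 + 3t - 3) − 57| < ε.
(3t^2 + 3t - 3) − 57 = 3t^2 + 3t - 60 = (t − 4)(3t + 15).
So |(3t^2 + 3t - 3) − 57| = |t − 4|·|3t + 15|.
Assume first that |t − 4| < 1, so |t| < 5. Then |3t + 15| ≤ 3·5 + 15 = 30.
Hence |(3t^2 + 3t - 3) − 57| ≤ 30|t − 4| < ε provided |t − 4| < ε/30.
Choosing δ = min(1, ε/30) ensures both conditions, hence |(3t^2 + 3t - 3) − 57| < ε.

δ = min(1, ε/30)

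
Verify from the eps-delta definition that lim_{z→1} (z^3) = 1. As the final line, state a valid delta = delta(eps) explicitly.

Fix eps > 0. We seek delta > 0 with 0 < |z − 1| < delta ⇒ |z^3 − 1| < eps.
Factor: z^3 − 1 = (z − 1)(z^2 + z + 1), so |z^3 − 1| = |z − 1|·|z^2 + z + 1|.
Restrict delta ≤ 2. Then |z − 1| < 2 gives |z| < 3, so by the triangle inequality |z^2 + z + 1| ≤ 3^2 + 3 + 1 = 13.
Hence |z^3 − 1| ≤ 13|z − 1|, which is < eps once |z − 1| < eps/13.
Take delta = min(2, eps/13). If 0 < |z − 1| < delta then both bounds hold and |z^3 − 1| ≤ 13|z − 1| < 13·(eps/13) = eps.

delta = min(2, eps/13)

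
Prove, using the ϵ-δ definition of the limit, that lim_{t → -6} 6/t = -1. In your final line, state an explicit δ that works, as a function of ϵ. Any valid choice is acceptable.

δ = min(3, 3ϵ)

Suppose ϵ > 0. We seek δ > 0 such that 0 < |t + 6| < δ implies |6/t + 1| < ϵ.
|6/t + 1| = 6·|-6 − t|/(6·|t|) = 6|t + 6|/(6|t|).
Require δ ≤ 3 so that |t| > 6 − 3 = 3, hence 6|t| > 18.
Then |6/t + 1| < 6|t + 6|/18, which is < ϵ when |t + 6| < 3ϵ.
Take δ = min(3, 3ϵ). Then 0 < |t + 6| < δ gives both |t + 6| < 3 and |t + 6| < 3ϵ, so |6/t + 1| < ϵ.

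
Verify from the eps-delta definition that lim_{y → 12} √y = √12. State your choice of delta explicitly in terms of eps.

delta = min(12, √12·eps)

Let eps > 0. We want delta > 0 such that 0 < |y − 12| < delta implies |√y − √12| < eps.
Rationalise: √y − √12 = (y − 12)/(√y + √12), so |√y − √12| = |y − 12|/(√y + √12).
Restrict delta ≤ 12 so that |y − 12| < 12 forces y > 0, and then √y + √12 > √12.
Hence |√y − √12| < |y − 12|/√12, which is < eps once |y − 12| < √12·eps.
Take delta = min(12, √12·eps). If 0 < |y − 12| < delta then y > 0 and |√y − √12| < |y − 12|/√12 < eps.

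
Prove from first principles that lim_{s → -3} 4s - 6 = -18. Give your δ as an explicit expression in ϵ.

δ = ϵ/4

Let ϵ > 0. We need δ > 0 so that 0 < |s + 3| < δ implies |(4s - 6) + 18| < ϵ.
|(4s - 6) + 18| = |4s + 12| = 4|s + 3|.
So 4|s + 3| < ϵ exactly when |s + 3| < ϵ/4.
Take δ = ϵ/4. If 0 < |s + 3| < δ then |(4s - 6) + 18| = 4|s + 3| < 4·(ϵ/4) = ϵ.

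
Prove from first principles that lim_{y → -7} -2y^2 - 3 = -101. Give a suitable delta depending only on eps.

Let eps > 0. We want delta > 0 such that 0 < |y + 7| < delta implies |(-2y^2 - 3) + 101| < eps.
(-2y^2 - 3) + 101 = -2y^2 + 98 = (y + 7)(-2y + 14).
So |(-2y^2 - 3) + 101| = |y + 7|·|-2y + 14|.
Assume first that |y + 7| < 2, so |y| < 9. Then |-2y + 14| ≤ 2·9 + 14 = 32.
Hence |(-2y^2 - 3) + 101| ≤ 32|y + 7| < eps provided |y + 7| < eps/32.
Choosing delta = min(2, eps/32) ensures both conditions, hence |(-2y^2 - 3) + 101| < eps.

delta = min(2, eps/32)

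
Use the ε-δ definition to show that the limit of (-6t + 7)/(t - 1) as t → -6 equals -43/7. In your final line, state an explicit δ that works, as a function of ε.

Let ε > 0. We want δ > 0 with 0 < |t + 6| < δ ⇒ |(-6t + 7)/(t - 1) + 43/7| < ε.
Combining over a common denominator, (-6t + 7)/(t - 1) + 43/7 = [(-6t + 7)·(-7) − 43·(t - 1)] / [(-7)·(t - 1)] = -1(t + 6) / ((-7)(t - 1)).
So |(-6t + 7)/(t - 1) + 43/7| = |t + 6| / (7·|t − 1|).
Restrict δ ≤ 7/2. Then |t + 6| < 7/2 gives |t − 1| = |(t + 6) + (-7)| ≥ 7 − 7/2 = 7/2.
Hence |(-6t + 7)/(t - 1) + 43/7| < |t + 6|/(7·(7/2)) = (2/49)|t + 6|, which is < ε once |t + 6| < (49/2)ε.
Take δ = min(7/2, (49/2)ε). Then 0 < |t + 6| < δ forces both bounds, so |(-6t + 7)/(t - 1) + 43/7| < ε.

δ = min(7/2, (49/2)ε)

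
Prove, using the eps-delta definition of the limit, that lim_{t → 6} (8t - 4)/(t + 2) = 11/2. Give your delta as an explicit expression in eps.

Fix eps > 0. We want delta > 0 with 0 < |t − 6| < delta ⇒ |(8t - 4)/(t + 2) − (11/2)| < eps.
Combining over a common denominator, (8t - 4)/(t + 2) − (11/2) = [(8t - 4)·8 − 44·(t + 2)] / [8·(t + 2)] = 20(t − 6) / (8(t + 2)).
So |(8t - 4)/(t + 2) − (11/2)| = 20|t − 6| / (8·|t + 2|).
Restrict delta ≤ 4. Then |t − 6| < 4 gives |t + 2| = |(t − 6) + 8| ≥ 8 − 4 = 4.
Hence |(8t - 4)/(t + 2) − (11/2)| < 20|t − 6|/(8·4) = (5/8)|t − 6|, which is < eps once |t − 6| < (8/5)eps.
Take delta = min(4, (8/5)eps). Then 0 < |t − 6| < delta forces both bounds, so |(8t - 4)/(t + 2) − (11/2)| < eps.

delta = min(4, (8/5)eps)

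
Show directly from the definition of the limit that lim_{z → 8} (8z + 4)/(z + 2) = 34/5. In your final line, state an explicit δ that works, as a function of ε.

δ = min(5, (25/6)ε)

Let ε > 0 be given. We want δ > 0 with 0 < |z − 8| < δ ⇒ |(8z + 4)/(z + 2) − (34/5)| < ε.
Combining over a common denominator, (8z + 4)/(z + 2) − (34/5) = [(8z + 4)·10 − 68·(z + 2)] / [10·(z + 2)] = 12(z − 8) / (10(z + 2)).
So |(8z + 4)/(z + 2) − (34/5)| = 12|z − 8| / (10·|z + 2|).
Require δ ≤ 5, so |z + 2| ≥ |10| − |z − 8| > 10 − 5 = 5.
Hence |(8z + 4)/(z + 2) − (34/5)| < 12|z − 8|/(10·5) = (6/25)|z − 8|, which is < ε once |z − 8| < (25/6)ε.
Take δ = min(5, (25/6)ε). Then 0 < |z − 8| < δ forces both bounds, so |(8z + 4)/(z + 2) − (34/5)| < ε.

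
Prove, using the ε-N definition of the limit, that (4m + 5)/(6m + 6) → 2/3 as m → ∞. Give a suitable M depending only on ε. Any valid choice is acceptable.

M = (1/6)/ε

Fix ε > 0. For m ≥ 1, |(4m + 5)/(6m + 6) − (2/3)| = |6|/(6(6m + 6)) = 6/(6(6m + 6)).
Since 6m + 6 ≥ 6m for m ≥ 1, this is ≤ 6/(6·6m) = (1/6)/m.
So |(4m + 5)/(6m + 6) − (2/3)| < ε whenever m > (1/6)/ε.
Take M = (1/6)/ε. If m > M then |(4m + 5)/(6m + 6) − (2/3)| ≤ (1/6)/m < ε.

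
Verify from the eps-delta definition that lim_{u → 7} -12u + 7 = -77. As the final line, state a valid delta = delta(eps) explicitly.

Suppose eps > 0. We need delta > 0 so that 0 < |u − 7| < delta implies |(-12u + 7) + 77| < eps.
Since (-12u + 7) + 77 = -12(u − 7), we have |(-12u + 7) + 77| = 12|u − 7|.
Thus it suffices that |u − 7| < eps/12.
Take delta = eps/12. If 0 < |u − 7| < delta then |(-12u + 7) + 77| = 12|u − 7| < 12·(eps/12) = eps.

delta = eps/12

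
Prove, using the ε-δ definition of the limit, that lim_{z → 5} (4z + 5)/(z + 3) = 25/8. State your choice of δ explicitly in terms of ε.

δ = min(4, (32/7)ε)

Let ε > 0. We want δ > 0 with 0 < |z − 5| < δ ⇒ |(4z + 5)/(z + 3) − (25/8)| < ε.
Combining over a common denominator, (4z + 5)/(z + 3) − (25/8) = [(4z + 5)·8 − 25·(z + 3)] / [8·(z + 3)] = 7(z − 5) / (8(z + 3)).
So |(4z + 5)/(z + 3) − (25/8)| = 7|z − 5| / (8·|z + 3|).
Require δ ≤ 4, so |z + 3| ≥ |8| − |z − 5| > 8 − 4 = 4.
Hence |(4z + 5)/(z + 3) − (25/8)| < 7|z − 5|/(8·4) = (7/32)|z − 5|, which is < ε once |z − 5| < (32/7)ε.
Take δ = min(4, (32/7)ε). Then 0 < |z − 5| < δ forces both bounds, so |(4z + 5)/(z + 3) − (25/8)| < ε.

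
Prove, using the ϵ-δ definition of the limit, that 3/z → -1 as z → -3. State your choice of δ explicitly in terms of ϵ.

Let ϵ > 0 be given. We seek δ > 0 such that 0 < |z + 3| < δ implies |3/z + 1| < ϵ.
|3/z + 1| = 3·|-3 − z|/(3·|z|) = 3|z + 3|/(3|z|).
Restrict δ ≤ 3/2. Then |z + 3| < 3/2 gives |z| > 3/2, so 3|z| > 9/2.
Then |3/z + 1| < 3|z + 3|/(9/2), which is < ϵ when |z + 3| < (3/2)ϵ.
Take δ = min(3/2, (3/2)ϵ). Then 0 < |z + 3| < δ gives both |z + 3| < 3/2 and |z + 3| < (3/2)ϵ, so |3/z + 1| < ϵ.

δ = min(3/2, (3/2)ϵ)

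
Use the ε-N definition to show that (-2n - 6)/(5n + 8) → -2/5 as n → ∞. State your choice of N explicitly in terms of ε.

Let ε > 0. For n ≥ 1, |(-2n - 6)/(5n + 8) + 2/5| = |-14|/(5(5n + 8)) = 14/(5(5n + 8)).
Since 5n + 8 ≥ 5n for n ≥ 1, this is ≤ 14/(5·5n) = (14/25)/n.
So |(-2n - 6)/(5n + 8) + 2/5| < ε whenever n > (14/25)/ε.
Take N = (14/25)/ε. If n > N then |(-2n - 6)/(5n + 8) + 2/5| ≤ (14/25)/n < ε.

N = (14/25)/ε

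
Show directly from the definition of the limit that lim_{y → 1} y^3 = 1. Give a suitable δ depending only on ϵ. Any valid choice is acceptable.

Fix ϵ > 0. We seek δ > 0 with 0 < |y − 1| < δ ⇒ |y^3 − 1| < ϵ.
Factor: y^3 − 1 = (y − 1)(y^2 + y + 1), so |y^3 − 1| = |y − 1|·|y^2 + y + 1|.
Impose δ ≤ 2 so that |y| < 3; then |y^2 + y + 1| ≤ 13.
Hence |y^3 − 1| ≤ 13|y − 1|, which is < ϵ once |y − 1| < ϵ/13.
Take δ = min(2, ϵ/13). If 0 < |y − 1| < δ then both bounds hold and |y^3 − 1| ≤ 13|y − 1| < 13·(ϵ/13) = ϵ.

δ = min(2, ϵ/13)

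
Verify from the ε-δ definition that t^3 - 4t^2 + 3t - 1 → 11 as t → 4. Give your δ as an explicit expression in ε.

δ = min(1, ε/28)

Let ε > 0. We want δ > 0 such that 0 < |t − 4| < δ implies |(t^3 - 4t^2 + 3t - 1) − 11| < ε.
(t^3 - 4t^2 + 3t - 1) − 11 = t^3 - 4t^2 + 3t - 12 = (t − 4)(t^2 + 3).
So |(t^3 - 4t^2 + 3t - 1) − 11| = |t − 4|·|t^2 + 3|.
Require δ ≤ 1. Then |t − 4| < 1 gives |t| < 5, and by the triangle inequality |t^2 + 3| ≤ 5^2 + 3 = 28.
Hence |(t^3 - 4t^2 + 3t - 1) − 11| ≤ 28|t − 4| < ε provided |t − 4| < ε/28.
Choosing δ = min(1, ε/28) ensures both conditions, hence |(t^3 - 4t^2 + 3t - 1) − 11| < ε.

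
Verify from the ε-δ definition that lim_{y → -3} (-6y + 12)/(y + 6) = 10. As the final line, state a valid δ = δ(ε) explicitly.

δ = min(3/2, (3/32)ε)

Let ε > 0 be given. We want δ > 0 with 0 < |y + 3| < δ ⇒ |(-6y + 12)/(y + 6) − 10| < ε.
Combining over a common denominator, (-6y + 12)/(y + 6) − 10 = [(-6y + 12)·3 − 30·(y + 6)] / [3·(y + 6)] = -48(y + 3) / (3(y + 6)).
So |(-6y + 12)/(y + 6) − 10| = 48|y + 3| / (3·|y + 6|).
Require δ ≤ 3/2, so |y + 6| ≥ |3| − |y + 3| > 3 − 3/2 = 3/2.
Hence |(-6y + 12)/(y + 6) − 10| < 48|y + 3|/(3·(3/2)) = (32/3)|y + 3|, which is < ε once |y + 3| < (3/32)ε.
Take δ = min(3/2, (3/32)ε). Then 0 < |y + 3| < δ forces both bounds, so |(-6y + 12)/(y + 6) − 10| < ε.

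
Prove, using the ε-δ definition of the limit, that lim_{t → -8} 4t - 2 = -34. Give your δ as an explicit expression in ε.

Suppose ε > 0. We need δ > 0 so that 0 < |t + 8| < δ implies |(4t - 2) + 34| < ε.
|(4t - 2) + 34| = |4t + 32| = 4|t + 8|.
So 4|t + 8| < ε exactly when |t + 8| < ε/4.
Take δ = ε/4. If 0 < |t + 8| < δ then |(4t - 2) + 34| = 4|t + 8| < 4·(ε/4) = ε.

δ = ε/4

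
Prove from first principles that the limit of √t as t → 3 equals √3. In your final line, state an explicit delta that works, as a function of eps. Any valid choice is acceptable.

Fix eps > 0. We want delta > 0 such that 0 < |t − 3| < delta implies |√t − √3| < eps.
Multiplying by the conjugate, |√t − √3| = |t − 3|/(√t + √3).
Restrict delta ≤ 3 so that |t − 3| < 3 forces t > 0, and then √t + √3 > √3.
Hence |√t − √3| < |t − 3|/√3, which is < eps once |t − 3| < √3·eps.
Take delta = min(3, √3·eps). If 0 < |t − 3| < delta then t > 0 and |√t − √3| < |t − 3|/√3 < eps.

delta = min(3, √3·eps)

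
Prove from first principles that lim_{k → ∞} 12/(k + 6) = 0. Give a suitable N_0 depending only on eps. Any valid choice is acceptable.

N_0 = 12/eps

Fix eps > 0. For k ≥ 1, |12/(k + 6) − 0| = 12/(k + 6) ≤ 12/k.
We need 12/k < eps, i.e. k > 12/eps.
Take N_0 = 12/eps. If k > N_0 then |12/(k + 6)| ≤ 12/k < eps.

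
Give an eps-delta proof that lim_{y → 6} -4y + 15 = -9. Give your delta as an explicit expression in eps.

delta = eps/4

Let eps > 0 be given. We need delta > 0 so that 0 < |y − 6| < delta implies |(-4y + 15) + 9| < eps.
Since (-4y + 15) + 9 = -4(y − 6), we have |(-4y + 15) + 9| = 4|y − 6|.
So 4|y − 6| < eps exactly when |y − 6| < eps/4.
Choosing delta = eps/4 gives |(-4y + 15) + 9| = 4|y − 6| < eps whenever |y − 6| < delta.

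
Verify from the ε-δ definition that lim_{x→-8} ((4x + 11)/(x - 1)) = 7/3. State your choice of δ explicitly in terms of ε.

δ = min(9/2, (27/10)ε)

Suppose ε > 0. We want δ > 0 with 0 < |x + 8| < δ ⇒ |(4x + 11)/(x - 1) − (7/3)| < ε.
Combining over a common denominator, (4x + 11)/(x - 1) − (7/3) = [(4x + 11)·(-9) − (-21)·(x - 1)] / [(-9)·(x - 1)] = -15(x + 8) / ((-9)(x - 1)).
So |(4x + 11)/(x - 1) − (7/3)| = 15|x + 8| / (9·|x − 1|).
Restrict δ ≤ 9/2. Then |x + 8| < 9/2 gives |x − 1| = |(x + 8) + (-9)| ≥ 9 − 9/2 = 9/2.
Hence |(4x + 11)/(x - 1) − (7/3)| < 15|x + 8|/(9·(9/2)) = (10/27)|x + 8|, which is < ε once |x + 8| < (27/10)ε.
Take δ = min(9/2, (27/10)ε). Then 0 < |x + 8| < δ forces both bounds, so |(4x + 11)/(x - 1) − (7/3)| < ε.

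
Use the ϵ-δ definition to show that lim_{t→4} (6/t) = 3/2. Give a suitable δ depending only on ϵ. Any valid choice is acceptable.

δ = min(2, (4/3)ϵ)

Let ϵ > 0. We seek δ > 0 such that 0 < |t − 4| < δ implies |6/t − (3/2)| < ϵ.
|6/t − (3/2)| = 6·|4 − t|/(4·|t|) = 6|t − 4|/(4|t|).
Restrict δ ≤ 2. Then |t − 4| < 2 gives |t| > 2, so 4|t| > 8.
Then |6/t − (3/2)| < 6|t − 4|/8, which is < ϵ when |t − 4| < (4/3)ϵ.
Take δ = min(2, (4/3)ϵ). Then 0 < |t − 4| < δ gives both |t − 4| < 2 and |t − 4| < (4/3)ϵ, so |6/t − (3/2)| < ϵ.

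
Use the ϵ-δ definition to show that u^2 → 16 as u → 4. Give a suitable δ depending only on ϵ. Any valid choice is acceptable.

δ = min(2, ϵ/10)

Fix ϵ > 0. We seek δ > 0 with 0 < |u − 4| < δ ⇒ |u^2 − 16| < ϵ.
Factor: u^2 − 16 = (u − 4)(u + 4), so |u^2 − 16| = |u − 4|·|u + 4|.
Impose δ ≤ 2 so that |u| < 6; then |u + 4| ≤ 10.
Hence |u^2 − 16| ≤ 10|u − 4|, which is < ϵ once |u − 4| < ϵ/10.
Take δ = min(2, ϵ/10). If 0 < |u − 4| < δ then both bounds hold and |u^2 − 16| ≤ 10|u − 4| < 10·(ϵ/10) = ϵ.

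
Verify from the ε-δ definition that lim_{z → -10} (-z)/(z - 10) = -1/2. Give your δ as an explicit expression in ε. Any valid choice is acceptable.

Fix ε > 0. We want δ > 0 with 0 < |z + 10| < δ ⇒ |(-z)/(z - 10) + 1/2| < ε.
Combining over a common denominator, (-z)/(z - 10) + 1/2 = [(-z)·(-20) − 10·(z - 10)] / [(-20)·(z - 10)] = 10(z + 10) / ((-20)(z - 10)).
So |(-z)/(z - 10) + 1/2| = 10|z + 10| / (20·|z − 10|).
Require δ ≤ 10, so |z − 10| ≥ |-20| − |z + 10| > 20 − 10 = 10.
Hence |(-z)/(z - 10) + 1/2| < 10|z + 10|/(20·10) = (1/20)|z + 10|, which is < ε once |z + 10| < 20ε.
Take δ = min(10, 20ε). Then 0 < |z + 10| < δ forces both bounds, so |(-z)/(z - 10) + 1/2| < ε.

δ = min(10, 20ε)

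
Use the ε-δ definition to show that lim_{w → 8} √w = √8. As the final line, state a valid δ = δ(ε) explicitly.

Fix ε > 0. We want δ > 0 such that 0 < |w − 8| < δ implies |√w − √8| < ε.
Rationalise: √w − √8 = (w − 8)/(√w + √8), so |√w − √8| = |w − 8|/(√w + √8).
Restrict δ ≤ 8 so that |w − 8| < 8 forces w > 0, and then √w + √8 > √8.
Hence |√w − √8| < |w − 8|/√8, which is < ε once |w − 8| < √8·ε.
Take δ = min(8, √8·ε). If 0 < |w − 8| < δ then w > 0 and |√w − √8| < |w − 8|/√8 < ε.

δ = min(8, √8·ε)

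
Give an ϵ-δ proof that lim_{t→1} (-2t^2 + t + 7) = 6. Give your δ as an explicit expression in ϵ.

δ = min(1, ϵ/5)

Suppose ϵ > 0. We want δ > 0 such that 0 < |t − 1| < δ implies |(-2t^2 + t + 7) − 6| < ϵ.
(-2t^2 + t + 7) − 6 = -2t^2 + t + 1 = (t − 1)(-2t - 1).
So |(-2t^2 + t + 7) − 6| = |t − 1|·|-2t - 1|.
Require δ ≤ 1. Then |t − 1| < 1 gives |t| < 2, and by the triangle inequality |-2t - 1| ≤ 2·2 + 1 = 5.
Hence |(-2t^2 + t + 7) − 6| ≤ 5|t − 1| < ϵ provided |t − 1| < ϵ/5.
Choosing δ = min(1, ϵ/5) ensures both conditions, hence |(-2t^2 + t + 7) − 6| < ϵ.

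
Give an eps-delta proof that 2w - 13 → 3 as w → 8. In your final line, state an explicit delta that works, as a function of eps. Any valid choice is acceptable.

delta = eps/2

Let eps > 0 be given. We need delta > 0 so that 0 < |w − 8| < delta implies |(2w - 13) − 3| < eps.
Since (2w - 13) − 3 = 2(w − 8), we have |(2w - 13) − 3| = 2|w − 8|.
So 2|w − 8| < eps exactly when |w − 8| < eps/2.
Choosing delta = eps/2 gives |(2w - 13) − 3| = 2|w − 8| < eps whenever |w − 8| < delta.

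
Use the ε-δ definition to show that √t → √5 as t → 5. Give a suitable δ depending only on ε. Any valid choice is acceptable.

δ = min(5, √5·ε)

Suppose ε > 0. We want δ > 0 such that 0 < |t − 5| < δ implies |√t − √5| < ε.
Rationalise: √t − √5 = (t − 5)/(√t + √5), so |√t − √5| = |t − 5|/(√t + √5).
Restrict δ ≤ 5 so that |t − 5| < 5 forces t > 0, and then √t + √5 > √5.
Hence |√t − √5| < |t − 5|/√5, which is < ε once |t − 5| < √5·ε.
Take δ = min(5, √5·ε). If 0 < |t − 5| < δ then t > 0 and |√t − √5| < |t − 5|/√5 < ε.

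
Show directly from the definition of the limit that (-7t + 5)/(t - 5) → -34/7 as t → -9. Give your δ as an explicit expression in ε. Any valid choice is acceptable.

δ = min(7, (49/15)ε)

Let ε > 0. We want δ > 0 with 0 < |t + 9| < δ ⇒ |(-7t + 5)/(t - 5) + 34/7| < ε.
Combining over a common denominator, (-7t + 5)/(t - 5) + 34/7 = [(-7t + 5)·(-14) − 68·(t - 5)] / [(-14)·(t - 5)] = 30(t + 9) / ((-14)(t - 5)).
So |(-7t + 5)/(t - 5) + 34/7| = 30|t + 9| / (14·|t − 5|).
Require δ ≤ 7, so |t − 5| ≥ |-14| − |t + 9| > 14 − 7 = 7.
Hence |(-7t + 5)/(t - 5) + 34/7| < 30|t + 9|/(14·7) = (15/49)|t + 9|, which is < ε once |t + 9| < (49/15)ε.
Take δ = min(7, (49/15)ε). Then 0 < |t + 9| < δ forces both bounds, so |(-7t + 5)/(t - 5) + 34/7| < ε.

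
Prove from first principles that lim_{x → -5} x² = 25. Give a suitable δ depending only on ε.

Let ε > 0. We seek δ > 0 with 0 < |x + 5| < δ ⇒ |x² − 25| < ε.
Factor: x² − 25 = (x + 5)(x - 5), so |x² − 25| = |x + 5|·|x - 5|.
Impose δ ≤ 1 so that |x| < 6; then |x - 5| ≤ 11.
Hence |x² − 25| ≤ 11|x + 5|, which is < ε once |x + 5| < ε/11.
Take δ = min(1, ε/11). If 0 < |x + 5| < δ then both bounds hold and |x² − 25| ≤ 11|x + 5| < 11·(ε/11) = ε.

δ = min(1, ε/11)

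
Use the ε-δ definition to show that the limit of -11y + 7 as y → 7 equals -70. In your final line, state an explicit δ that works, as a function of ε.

Let ε > 0 be given. We need δ > 0 so that 0 < |y − 7| < δ implies |(-11y + 7) + 70| < ε.
|(-11y + 7) + 70| = |-11y + 77| = 11|y − 7|.
Thus it suffices that |y − 7| < ε/11.
Choosing δ = ε/11 gives |(-11y + 7) + 70| = 11|y − 7| < ε whenever |y − 7| < δ.

δ = ε/11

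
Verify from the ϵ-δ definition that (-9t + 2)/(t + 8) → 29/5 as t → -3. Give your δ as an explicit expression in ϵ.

Fix ϵ > 0. We want δ > 0 with 0 < |t + 3| < δ ⇒ |(-9t + 2)/(t + 8) − (29/5)| < ϵ.
Combining over a common denominator, (-9t + 2)/(t + 8) − (29/5) = [(-9t + 2)·5 − 29·(t + 8)] / [5·(t + 8)] = -74(t + 3) / (5(t + 8)).
So |(-9t + 2)/(t + 8) − (29/5)| = 74|t + 3| / (5·|t + 8|).
Restrict δ ≤ 5/2. Then |t + 3| < 5/2 gives |t + 8| = |(t + 3) + 5| ≥ 5 − 5/2 = 5/2.
Hence |(-9t + 2)/(t + 8) − (29/5)| < 74|t + 3|/(5·(5/2)) = (148/25)|t + 3|, which is < ϵ once |t + 3| < (25/148)ϵ.
Take δ = min(5/2, (25/148)ϵ). Then 0 < |t + 3| < δ forces both bounds, so |(-9t + 2)/(t + 8) − (29/5)| < ϵ.

δ = min(5/2, (25/148)ϵ)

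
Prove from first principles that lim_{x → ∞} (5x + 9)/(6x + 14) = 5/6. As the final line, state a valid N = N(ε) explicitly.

N = (4/9)/ε

Fix ε > 0. We seek N > 0 such that x > N implies |(5x + 9)/(6x + 14) − (5/6)| < ε.
(5x + 9)/(6x + 14) − (5/6) = (6(5x + 9) − 5(6x + 14)) / (6(6x + 14)) = -16/(6(6x + 14)).
For x > 0 we have 6x + 14 > 6x, so |(5x + 9)/(6x + 14) − (5/6)| = 16/(6(6x + 14)) < 16/(6·6x) = (4/9)/x.
Thus |(5x + 9)/(6x + 14) − (5/6)| < ε whenever x > (4/9)/ε.
Take N = (4/9)/ε. If x > N then |(5x + 9)/(6x + 14) − (5/6)| < (4/9)/x < ε.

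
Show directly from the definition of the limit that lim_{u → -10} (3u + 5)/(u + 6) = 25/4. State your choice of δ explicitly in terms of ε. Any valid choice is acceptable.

δ = min(2, (8/13)ε)

Suppose ε > 0. We want δ > 0 with 0 < |u + 10| < δ ⇒ |(3u + 5)/(u + 6) − (25/4)| < ε.
Combining over a common denominator, (3u + 5)/(u + 6) − (25/4) = [(3u + 5)·(-4) − (-25)·(u + 6)] / [(-4)·(u + 6)] = 13(u + 10) / ((-4)(u + 6)).
So |(3u + 5)/(u + 6) − (25/4)| = 13|u + 10| / (4·|u + 6|).
Restrict δ ≤ 2. Then |u + 10| < 2 gives |u + 6| = |(u + 10) + (-4)| ≥ 4 − 2 = 2.
Hence |(3u + 5)/(u + 6) − (25/4)| < 13|u + 10|/(4·2) = (13/8)|u + 10|, which is < ε once |u + 10| < (8/13)ε.
Take δ = min(2, (8/13)ε). Then 0 < |u + 10| < δ forces both bounds, so |(3u + 5)/(u + 6) − (25/4)| < ε.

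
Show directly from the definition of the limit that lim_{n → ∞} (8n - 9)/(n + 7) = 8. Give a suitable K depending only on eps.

K = 65/eps

Let eps > 0 be given. For n ≥ 1, |(8n - 9)/(n + 7) − 8| = |-65|/((n + 7)) = 65/((n + 7)).
Since n + 7 ≥ n for n ≥ 1, this is ≤ 65/(n) = 65/n.
So |(8n - 9)/(n + 7) − 8| < eps whenever n > 65/eps.
Take K = 65/eps. If n > K then |(8n - 9)/(n + 7) − 8| ≤ 65/n < eps.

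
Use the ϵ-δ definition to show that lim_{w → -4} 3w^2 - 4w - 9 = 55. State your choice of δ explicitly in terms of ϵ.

δ = min(2, ϵ/34)

Suppose ϵ > 0. We want δ > 0 such that 0 < |w + 4| < δ implies |(3w^2 - 4w - 9) − 55| < ϵ.
(3w^2 - 4w - 9) − 55 = 3w^2 - 4w - 64 = (w + 4)(3w - 16).
So |(3w^2 - 4w - 9) − 55| = |w + 4|·|3w - 16|.
Assume first that |w + 4| < 2, so |w| < 6. Then |3w - 16| ≤ 3·6 + 16 = 34.
Hence |(3w^2 - 4w - 9) − 55| ≤ 34|w + 4| < ϵ provided |w + 4| < ϵ/34.
Choosing δ = min(2, ϵ/34) ensures both conditions, hence |(3w^2 - 4w - 9) − 55| < ϵ.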